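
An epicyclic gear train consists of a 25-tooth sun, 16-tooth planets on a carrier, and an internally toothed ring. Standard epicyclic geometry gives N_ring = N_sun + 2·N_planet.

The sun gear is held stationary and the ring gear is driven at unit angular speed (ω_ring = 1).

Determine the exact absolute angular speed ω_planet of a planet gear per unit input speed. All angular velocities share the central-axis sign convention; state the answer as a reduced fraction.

57/32

N_ring = 25 + 2·16 = 57
25(ω_s−ω_c) = −57(ω_r−ω_c),  ω_s=0, ω_r=1
25(0−ω_c) = −57(1−ω_c)  ⇒  82ω_c = 57  ⇒  ω_c = 57/82
sun–planet: 25·(0−57/82) = −16·(ω_p−ω_c)  ⇒  ω_p−ω_c = −(25/16)·(-57/82) = 1425/1312
ω_p = 57/82 + 1425/1312 = 57/32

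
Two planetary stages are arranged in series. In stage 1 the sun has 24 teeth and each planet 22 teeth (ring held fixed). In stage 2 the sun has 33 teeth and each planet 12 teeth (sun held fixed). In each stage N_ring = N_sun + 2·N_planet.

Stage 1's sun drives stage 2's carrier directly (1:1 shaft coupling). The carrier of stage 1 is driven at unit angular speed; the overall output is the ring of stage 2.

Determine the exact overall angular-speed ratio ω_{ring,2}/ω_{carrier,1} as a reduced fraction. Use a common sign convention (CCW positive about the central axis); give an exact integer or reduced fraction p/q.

Stage 1: N_ring = 24 + 2·22 = 68
Stage 1: 24(ω_s−ω_c) = −68(ω_r−ω_c),  ω_r=0, ω_c=1
Stage 1: ω_s = 1 − (68/24)(0−1) = 23/6
  ⇒ ω_s¹/ω_c¹ = 23/6
Stage 2: N_ring = 33 + 2·12 = 57
Stage 2: 33(ω_s−ω_c) = −57(ω_r−ω_c),  ω_s=0, ω_c=1
Stage 2: ω_r = 1 − (33/57)(0−1) = 30/19
  ⇒ ω_r²/ω_c² = 30/19
Coupling ω_c² = ω_s¹ ⇒ overall = 23/6 × 30/19 = 115/19

115/19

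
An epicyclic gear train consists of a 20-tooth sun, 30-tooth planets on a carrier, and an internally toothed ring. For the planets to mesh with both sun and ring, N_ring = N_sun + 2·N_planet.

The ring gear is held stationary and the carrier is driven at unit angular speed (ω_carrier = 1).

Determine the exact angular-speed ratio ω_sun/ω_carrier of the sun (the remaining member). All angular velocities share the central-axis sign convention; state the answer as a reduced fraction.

N_ring = 20 + 2·30 = 80
20(ω_s−ω_c) = −80(ω_r−ω_c),  ω_r=0, ω_c=1
ω_s = 1 − (80/20)(0−1) = 5
ω_s/ω_c = 5

5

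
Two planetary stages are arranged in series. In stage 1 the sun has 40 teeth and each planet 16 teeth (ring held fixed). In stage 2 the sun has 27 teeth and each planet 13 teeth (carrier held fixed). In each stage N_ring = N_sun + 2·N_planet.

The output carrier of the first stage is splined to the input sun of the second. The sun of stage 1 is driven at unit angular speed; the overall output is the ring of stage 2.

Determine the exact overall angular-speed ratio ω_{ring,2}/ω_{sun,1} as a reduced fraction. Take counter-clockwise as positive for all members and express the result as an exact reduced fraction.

-135/742

Stage 1: N_ring = 40 + 2·16 = 72
Stage 1: 40(ω_s−ω_c) = −72(ω_r−ω_c),  ω_r=0, ω_s=1
Stage 1: 40(1−ω_c) = −72(0−ω_c)  ⇒  112ω_c = 40  ⇒  ω_c = 5/14
  ⇒ ω_c¹/ω_s¹ = 5/14
Stage 2: N_ring = 27 + 2·13 = 53
Stage 2: 27(ω_s−ω_c) = −53(ω_r−ω_c),  ω_c=0, ω_s=1
Stage 2: ω_r = 0 − (27/53)(1−0) = -27/53
  ⇒ ω_r²/ω_s² = -27/53
Coupling ω_s² = ω_c¹ ⇒ overall = 5/14 × -27/53 = -135/742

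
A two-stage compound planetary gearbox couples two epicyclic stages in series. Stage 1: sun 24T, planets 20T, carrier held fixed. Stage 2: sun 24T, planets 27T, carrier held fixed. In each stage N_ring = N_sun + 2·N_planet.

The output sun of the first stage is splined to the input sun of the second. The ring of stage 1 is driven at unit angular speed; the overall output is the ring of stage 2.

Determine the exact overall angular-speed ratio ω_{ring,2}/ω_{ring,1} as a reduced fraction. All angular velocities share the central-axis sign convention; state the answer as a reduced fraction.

Stage 1: N_ring = 24 + 2·20 = 64
Stage 1: 24(ω_s−ω_c) = −64(ω_r−ω_c),  ω_c=0, ω_r=1
Stage 1: ω_s = 0 − (64/24)(1−0) = -8/3
  ⇒ ω_s¹/ω_r¹ = -8/3
Stage 2: N_ring = 24 + 2·27 = 78
Stage 2: 24(ω_s−ω_c) = −78(ω_r−ω_c),  ω_c=0, ω_s=1
Stage 2: ω_r = 0 − (24/78)(1−0) = -4/13
  ⇒ ω_r²/ω_s² = -4/13
Coupling ω_s² = ω_s¹ ⇒ overall = -8/3 × -4/13 = 32/39

32/39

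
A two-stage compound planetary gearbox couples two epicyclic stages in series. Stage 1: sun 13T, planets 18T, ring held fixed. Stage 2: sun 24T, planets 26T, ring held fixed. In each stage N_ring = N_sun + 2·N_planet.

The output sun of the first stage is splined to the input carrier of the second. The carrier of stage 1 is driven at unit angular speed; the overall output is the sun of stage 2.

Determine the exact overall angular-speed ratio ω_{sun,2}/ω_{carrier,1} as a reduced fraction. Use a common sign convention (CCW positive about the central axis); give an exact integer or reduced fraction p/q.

775/39

Stage 1: N_ring = 13 + 2·18 = 49
Stage 1: 13(ω_s−ω_c) = −49(ω_r−ω_c),  ω_r=0, ω_c=1
Stage 1: ω_s = 1 − (49/13)(0−1) = 62/13
  ⇒ ω_s¹/ω_c¹ = 62/13
Stage 2: N_ring = 24 + 2·26 = 76
Stage 2: 24(ω_s−ω_c) = −76(ω_r−ω_c),  ω_r=0, ω_c=1
Stage 2: ω_s = 1 − (76/24)(0−1) = 25/6
  ⇒ ω_s²/ω_c² = 25/6
Coupling ω_c² = ω_s¹ ⇒ overall = 62/13 × 25/6 = 775/39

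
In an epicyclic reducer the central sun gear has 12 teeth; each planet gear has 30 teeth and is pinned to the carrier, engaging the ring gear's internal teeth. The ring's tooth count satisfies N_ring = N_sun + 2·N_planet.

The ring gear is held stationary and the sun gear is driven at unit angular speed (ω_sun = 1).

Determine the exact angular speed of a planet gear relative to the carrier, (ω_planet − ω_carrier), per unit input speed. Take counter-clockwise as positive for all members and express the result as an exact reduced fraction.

-12/35

N_ring = 12 + 2·30 = 72
12(ω_s−ω_c) = −72(ω_r−ω_c),  ω_r=0, ω_s=1
12(1−ω_c) = −72(0−ω_c)  ⇒  84ω_c = 12  ⇒  ω_c = 1/7
sun–planet: 12·(1−1/7) = −30·(ω_p−ω_c)  ⇒  ω_p−ω_c = −(12/30)·(6/7) = -12/35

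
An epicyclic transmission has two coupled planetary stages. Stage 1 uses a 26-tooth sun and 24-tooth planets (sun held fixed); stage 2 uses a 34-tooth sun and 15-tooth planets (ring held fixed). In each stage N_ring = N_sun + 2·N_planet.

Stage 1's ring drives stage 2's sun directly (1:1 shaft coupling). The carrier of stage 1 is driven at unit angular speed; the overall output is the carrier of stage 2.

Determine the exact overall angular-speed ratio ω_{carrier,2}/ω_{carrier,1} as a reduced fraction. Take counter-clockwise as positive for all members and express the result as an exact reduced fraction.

Stage 1: N_ring = 26 + 2·24 = 74
Stage 1: 26(ω_s−ω_c) = −74(ω_r−ω_c),  ω_s=0, ω_c=1
Stage 1: ω_r = 1 − (26/74)(0−1) = 50/37
  ⇒ ω_r¹/ω_c¹ = 50/37
Stage 2: N_ring = 34 + 2·15 = 64
Stage 2: 34(ω_s−ω_c) = −64(ω_r−ω_c),  ω_r=0, ω_s=1
Stage 2: 34(1−ω_c) = −64(0−ω_c)  ⇒  98ω_c = 34  ⇒  ω_c = 17/49
  ⇒ ω_c²/ω_s² = 17/49
Coupling ω_s² = ω_r¹ ⇒ overall = 50/37 × 17/49 = 850/1813

850/1813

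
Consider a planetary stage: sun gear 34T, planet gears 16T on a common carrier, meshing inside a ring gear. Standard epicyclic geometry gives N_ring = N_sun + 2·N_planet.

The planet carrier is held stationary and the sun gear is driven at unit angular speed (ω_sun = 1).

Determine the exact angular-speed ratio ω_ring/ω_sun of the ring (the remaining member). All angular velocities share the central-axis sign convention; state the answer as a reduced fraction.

-17/33

N_ring = 34 + 2·16 = 66
34(ω_s−ω_c) = −66(ω_r−ω_c),  ω_c=0, ω_s=1
ω_r = 0 − (34/66)(1−0) = -17/33
ω_r/ω_s = -17/33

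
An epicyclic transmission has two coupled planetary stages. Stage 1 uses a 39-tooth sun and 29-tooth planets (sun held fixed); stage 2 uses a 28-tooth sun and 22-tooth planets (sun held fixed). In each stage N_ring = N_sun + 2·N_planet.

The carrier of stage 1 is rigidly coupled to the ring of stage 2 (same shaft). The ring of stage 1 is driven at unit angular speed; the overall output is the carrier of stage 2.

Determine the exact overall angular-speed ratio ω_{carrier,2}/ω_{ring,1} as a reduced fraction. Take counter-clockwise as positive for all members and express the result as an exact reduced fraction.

873/1700

Stage 1: N_ring = 39 + 2·29 = 97
Stage 1: 39(ω_s−ω_c) = −97(ω_r−ω_c),  ω_s=0, ω_r=1
Stage 1: 39(0−ω_c) = −97(1−ω_c)  ⇒  136ω_c = 97  ⇒  ω_c = 97/136
  ⇒ ω_c¹/ω_r¹ = 97/136
Stage 2: N_ring = 28 + 2·22 = 72
Stage 2: 28(ω_s−ω_c) = −72(ω_r−ω_c),  ω_s=0, ω_r=1
Stage 2: 28(0−ω_c) = −72(1−ω_c)  ⇒  100ω_c = 72  ⇒  ω_c = 18/25
  ⇒ ω_c²/ω_r² = 18/25
Coupling ω_r² = ω_c¹ ⇒ overall = 97/136 × 18/25 = 873/1700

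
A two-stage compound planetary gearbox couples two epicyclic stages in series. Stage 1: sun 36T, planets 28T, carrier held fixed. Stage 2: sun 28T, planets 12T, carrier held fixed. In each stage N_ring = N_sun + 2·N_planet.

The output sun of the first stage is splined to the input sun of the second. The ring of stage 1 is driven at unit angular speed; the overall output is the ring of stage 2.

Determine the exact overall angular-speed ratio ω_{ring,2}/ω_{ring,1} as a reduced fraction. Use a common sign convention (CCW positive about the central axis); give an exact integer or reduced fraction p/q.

Stage 1: N_ring = 36 + 2·28 = 92
Stage 1: 36(ω_s−ω_c) = −92(ω_r−ω_c),  ω_c=0, ω_r=1
Stage 1: ω_s = 0 − (92/36)(1−0) = -23/9
  ⇒ ω_s¹/ω_r¹ = -23/9
Stage 2: N_ring = 28 + 2·12 = 52
Stage 2: 28(ω_s−ω_c) = −52(ω_r−ω_c),  ω_c=0, ω_s=1
Stage 2: ω_r = 0 − (28/52)(1−0) = -7/13
  ⇒ ω_r²/ω_s² = -7/13
Coupling ω_s² = ω_s¹ ⇒ overall = -23/9 × -7/13 = 161/117

161/117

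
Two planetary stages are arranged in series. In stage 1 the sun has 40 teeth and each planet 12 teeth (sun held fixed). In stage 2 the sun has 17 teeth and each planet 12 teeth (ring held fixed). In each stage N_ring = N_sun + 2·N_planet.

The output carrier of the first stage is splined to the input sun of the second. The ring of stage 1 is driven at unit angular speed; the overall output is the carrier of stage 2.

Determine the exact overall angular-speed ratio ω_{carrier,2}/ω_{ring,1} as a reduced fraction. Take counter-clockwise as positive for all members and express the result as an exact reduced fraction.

Stage 1: N_ring = 40 + 2·12 = 64
Stage 1: 40(ω_s−ω_c) = −64(ω_r−ω_c),  ω_s=0, ω_r=1
Stage 1: 40(0−ω_c) = −64(1−ω_c)  ⇒  104ω_c = 64  ⇒  ω_c = 8/13
  ⇒ ω_c¹/ω_r¹ = 8/13
Stage 2: N_ring = 17 + 2·12 = 41
Stage 2: 17(ω_s−ω_c) = −41(ω_r−ω_c),  ω_r=0, ω_s=1
Stage 2: 17(1−ω_c) = −41(0−ω_c)  ⇒  58ω_c = 17  ⇒  ω_c = 17/58
  ⇒ ω_c²/ω_s² = 17/58
Coupling ω_s² = ω_c¹ ⇒ overall = 8/13 × 17/58 = 68/377

68/377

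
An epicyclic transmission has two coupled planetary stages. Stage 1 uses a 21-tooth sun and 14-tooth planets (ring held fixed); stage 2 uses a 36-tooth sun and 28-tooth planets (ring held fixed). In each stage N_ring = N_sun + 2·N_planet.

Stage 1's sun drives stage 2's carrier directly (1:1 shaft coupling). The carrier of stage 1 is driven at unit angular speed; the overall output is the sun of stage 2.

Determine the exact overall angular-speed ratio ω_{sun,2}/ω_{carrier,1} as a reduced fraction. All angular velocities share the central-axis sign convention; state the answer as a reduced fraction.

Stage 1: N_ring = 21 + 2·14 = 49
Stage 1: 21(ω_s−ω_c) = −49(ω_r−ω_c),  ω_r=0, ω_c=1
Stage 1: ω_s = 1 − (49/21)(0−1) = 10/3
  ⇒ ω_s¹/ω_c¹ = 10/3
Stage 2: N_ring = 36 + 2·28 = 92
Stage 2: 36(ω_s−ω_c) = −92(ω_r−ω_c),  ω_r=0, ω_c=1
Stage 2: ω_s = 1 − (92/36)(0−1) = 32/9
  ⇒ ω_s²/ω_c² = 32/9
Coupling ω_c² = ω_s¹ ⇒ overall = 10/3 × 32/9 = 320/27

320/27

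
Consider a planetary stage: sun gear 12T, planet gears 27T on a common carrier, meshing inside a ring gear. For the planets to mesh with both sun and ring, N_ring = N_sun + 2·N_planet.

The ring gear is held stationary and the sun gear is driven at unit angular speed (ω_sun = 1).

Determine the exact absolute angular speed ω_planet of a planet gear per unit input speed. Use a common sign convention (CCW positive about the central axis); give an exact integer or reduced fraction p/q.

-2/9

N_ring = 12 + 2·27 = 66
12(ω_s−ω_c) = −66(ω_r−ω_c),  ω_r=0, ω_s=1
12(1−ω_c) = −66(0−ω_c)  ⇒  78ω_c = 12  ⇒  ω_c = 2/13
sun–planet: 12·(1−2/13) = −27·(ω_p−ω_c)  ⇒  ω_p−ω_c = −(12/27)·(11/13) = -44/117
ω_p = 2/13 − 44/117 = -2/9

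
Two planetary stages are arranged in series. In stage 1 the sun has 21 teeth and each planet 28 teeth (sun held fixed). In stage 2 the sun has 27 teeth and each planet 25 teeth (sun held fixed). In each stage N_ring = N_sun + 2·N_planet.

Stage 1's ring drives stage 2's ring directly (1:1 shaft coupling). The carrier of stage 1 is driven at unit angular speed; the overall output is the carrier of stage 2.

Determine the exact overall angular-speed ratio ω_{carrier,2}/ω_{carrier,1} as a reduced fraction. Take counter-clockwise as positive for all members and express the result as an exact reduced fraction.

49/52

Stage 1: N_ring = 21 + 2·28 = 77
Stage 1: 21(ω_s−ω_c) = −77(ω_r−ω_c),  ω_s=0, ω_c=1
Stage 1: ω_r = 1 − (21/77)(0−1) = 14/11
  ⇒ ω_r¹/ω_c¹ = 14/11
Stage 2: N_ring = 27 + 2·25 = 77
Stage 2: 27(ω_s−ω_c) = −77(ω_r−ω_c),  ω_s=0, ω_r=1
Stage 2: 27(0−ω_c) = −77(1−ω_c)  ⇒  104ω_c = 77  ⇒  ω_c = 77/104
  ⇒ ω_c²/ω_r² = 77/104
Coupling ω_r² = ω_r¹ ⇒ overall = 14/11 × 77/104 = 49/52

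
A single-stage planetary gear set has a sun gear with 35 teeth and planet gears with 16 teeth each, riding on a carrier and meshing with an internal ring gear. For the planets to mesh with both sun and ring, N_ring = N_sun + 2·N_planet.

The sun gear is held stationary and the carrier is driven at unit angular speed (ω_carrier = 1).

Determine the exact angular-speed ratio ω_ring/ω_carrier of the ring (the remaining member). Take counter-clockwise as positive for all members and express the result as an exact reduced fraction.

102/67

N_ring = 35 + 2·16 = 67
35(ω_s−ω_c) = −67(ω_r−ω_c),  ω_s=0, ω_c=1
ω_r = 1 − (35/67)(0−1) = 102/67
ω_r/ω_c = 102/67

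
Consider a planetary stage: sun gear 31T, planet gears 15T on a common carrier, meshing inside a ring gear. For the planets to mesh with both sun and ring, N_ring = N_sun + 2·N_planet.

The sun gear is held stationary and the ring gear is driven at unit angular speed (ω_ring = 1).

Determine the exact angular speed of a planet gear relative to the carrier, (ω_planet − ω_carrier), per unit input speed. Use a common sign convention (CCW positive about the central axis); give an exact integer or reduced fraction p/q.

1891/1380

N_ring = 31 + 2·15 = 61
31(ω_s−ω_c) = −61(ω_r−ω_c),  ω_s=0, ω_r=1
31(0−ω_c) = −61(1−ω_c)  ⇒  92ω_c = 61  ⇒  ω_c = 61/92
sun–planet: 31·(0−61/92) = −15·(ω_p−ω_c)  ⇒  ω_p−ω_c = −(31/15)·(-61/92) = 1891/1380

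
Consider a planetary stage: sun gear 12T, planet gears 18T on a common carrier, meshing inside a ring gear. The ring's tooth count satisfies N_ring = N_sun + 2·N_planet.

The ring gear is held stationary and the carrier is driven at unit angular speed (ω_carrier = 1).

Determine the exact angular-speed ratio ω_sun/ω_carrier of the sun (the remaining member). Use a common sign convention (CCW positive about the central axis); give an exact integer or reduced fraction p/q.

5

N_ring = 12 + 2·18 = 48
12(ω_s−ω_c) = −48(ω_r−ω_c),  ω_r=0, ω_c=1
ω_s = 1 − (48/12)(0−1) = 5
ω_s/ω_c = 5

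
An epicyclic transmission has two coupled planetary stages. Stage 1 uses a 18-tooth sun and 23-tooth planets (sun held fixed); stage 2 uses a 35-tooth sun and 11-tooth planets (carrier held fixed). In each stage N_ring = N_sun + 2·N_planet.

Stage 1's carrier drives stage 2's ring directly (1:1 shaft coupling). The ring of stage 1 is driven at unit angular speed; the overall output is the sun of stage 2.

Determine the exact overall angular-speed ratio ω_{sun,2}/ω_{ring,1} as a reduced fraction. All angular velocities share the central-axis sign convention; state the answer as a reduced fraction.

-1824/1435

Stage 1: N_ring = 18 + 2·23 = 64
Stage 1: 18(ω_s−ω_c) = −64(ω_r−ω_c),  ω_s=0, ω_r=1
Stage 1: 18(0−ω_c) = −64(1−ω_c)  ⇒  82ω_c = 64  ⇒  ω_c = 32/41
  ⇒ ω_c¹/ω_r¹ = 32/41
Stage 2: N_ring = 35 + 2·11 = 57
Stage 2: 35(ω_s−ω_c) = −57(ω_r−ω_c),  ω_c=0, ω_r=1
Stage 2: ω_s = 0 − (57/35)(1−0) = -57/35
  ⇒ ω_s²/ω_r² = -57/35
Coupling ω_r² = ω_c¹ ⇒ overall = 32/41 × -57/35 = -1824/1435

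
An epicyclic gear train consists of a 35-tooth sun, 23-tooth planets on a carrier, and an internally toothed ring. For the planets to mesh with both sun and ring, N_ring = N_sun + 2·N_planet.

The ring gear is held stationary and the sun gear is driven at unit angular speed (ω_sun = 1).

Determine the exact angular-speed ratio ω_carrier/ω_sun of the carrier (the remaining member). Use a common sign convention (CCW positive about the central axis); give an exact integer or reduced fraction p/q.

35/116

N_ring = 35 + 2·23 = 81
35(ω_s−ω_c) = −81(ω_r−ω_c),  ω_r=0, ω_s=1
35(1−ω_c) = −81(0−ω_c)  ⇒  116ω_c = 35  ⇒  ω_c = 35/116
ω_c/ω_s = 35/116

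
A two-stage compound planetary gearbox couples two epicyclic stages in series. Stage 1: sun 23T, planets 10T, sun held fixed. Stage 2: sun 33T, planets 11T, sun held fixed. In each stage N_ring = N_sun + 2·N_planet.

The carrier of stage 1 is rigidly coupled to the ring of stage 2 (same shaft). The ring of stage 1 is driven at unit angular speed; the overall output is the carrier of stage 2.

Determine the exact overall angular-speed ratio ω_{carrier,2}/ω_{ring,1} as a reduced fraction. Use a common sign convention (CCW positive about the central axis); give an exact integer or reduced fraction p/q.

Stage 1: N_ring = 23 + 2·10 = 43
Stage 1: 23(ω_s−ω_c) = −43(ω_r−ω_c),  ω_s=0, ω_r=1
Stage 1: 23(0−ω_c) = −43(1−ω_c)  ⇒  66ω_c = 43  ⇒  ω_c = 43/66
  ⇒ ω_c¹/ω_r¹ = 43/66
Stage 2: N_ring = 33 + 2·11 = 55
Stage 2: 33(ω_s−ω_c) = −55(ω_r−ω_c),  ω_s=0, ω_r=1
Stage 2: 33(0−ω_c) = −55(1−ω_c)  ⇒  88ω_c = 55  ⇒  ω_c = 5/8
  ⇒ ω_c²/ω_r² = 5/8
Coupling ω_r² = ω_c¹ ⇒ overall = 43/66 × 5/8 = 215/528

215/528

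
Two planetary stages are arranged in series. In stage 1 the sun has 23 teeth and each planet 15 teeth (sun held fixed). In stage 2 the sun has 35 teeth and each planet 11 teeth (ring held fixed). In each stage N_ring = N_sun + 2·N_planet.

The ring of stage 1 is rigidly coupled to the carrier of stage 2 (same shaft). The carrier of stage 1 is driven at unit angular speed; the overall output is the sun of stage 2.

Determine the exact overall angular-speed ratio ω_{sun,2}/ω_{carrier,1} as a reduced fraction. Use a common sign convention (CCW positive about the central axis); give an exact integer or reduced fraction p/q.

6992/1855

Stage 1: N_ring = 23 + 2·15 = 53
Stage 1: 23(ω_s−ω_c) = −53(ω_r−ω_c),  ω_s=0, ω_c=1
Stage 1: ω_r = 1 − (23/53)(0−1) = 76/53
  ⇒ ω_r¹/ω_c¹ = 76/53
Stage 2: N_ring = 35 + 2·11 = 57
Stage 2: 35(ω_s−ω_c) = −57(ω_r−ω_c),  ω_r=0, ω_c=1
Stage 2: ω_s = 1 − (57/35)(0−1) = 92/35
  ⇒ ω_s²/ω_c² = 92/35
Coupling ω_c² = ω_r¹ ⇒ overall = 76/53 × 92/35 = 6992/1855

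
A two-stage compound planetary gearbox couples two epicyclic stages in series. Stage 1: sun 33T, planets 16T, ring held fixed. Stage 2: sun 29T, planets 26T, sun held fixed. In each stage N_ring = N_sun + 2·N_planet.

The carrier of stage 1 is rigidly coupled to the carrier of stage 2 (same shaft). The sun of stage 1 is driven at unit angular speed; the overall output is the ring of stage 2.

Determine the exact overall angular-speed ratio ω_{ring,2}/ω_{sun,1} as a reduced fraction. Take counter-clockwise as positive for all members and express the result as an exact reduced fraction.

605/1323

Stage 1: N_ring = 33 + 2·16 = 65
Stage 1: 33(ω_s−ω_c) = −65(ω_r−ω_c),  ω_r=0, ω_s=1
Stage 1: 33(1−ω_c) = −65(0−ω_c)  ⇒  98ω_c = 33  ⇒  ω_c = 33/98
  ⇒ ω_c¹/ω_s¹ = 33/98
Stage 2: N_ring = 29 + 2·26 = 81
Stage 2: 29(ω_s−ω_c) = −81(ω_r−ω_c),  ω_s=0, ω_c=1
Stage 2: ω_r = 1 − (29/81)(0−1) = 110/81
  ⇒ ω_r²/ω_c² = 110/81
Coupling ω_c² = ω_c¹ ⇒ overall = 33/98 × 110/81 = 605/1323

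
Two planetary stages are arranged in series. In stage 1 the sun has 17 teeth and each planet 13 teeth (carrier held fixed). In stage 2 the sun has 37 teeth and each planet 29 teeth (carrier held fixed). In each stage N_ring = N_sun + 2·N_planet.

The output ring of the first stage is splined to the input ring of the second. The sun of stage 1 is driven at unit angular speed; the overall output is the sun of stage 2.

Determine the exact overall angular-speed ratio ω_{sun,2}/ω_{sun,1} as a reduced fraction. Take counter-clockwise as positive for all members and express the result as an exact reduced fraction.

Stage 1: N_ring = 17 + 2·13 = 43
Stage 1: 17(ω_s−ω_c) = −43(ω_r−ω_c),  ω_c=0, ω_s=1
Stage 1: ω_r = 0 − (17/43)(1−0) = -17/43
  ⇒ ω_r¹/ω_s¹ = -17/43
Stage 2: N_ring = 37 + 2·29 = 95
Stage 2: 37(ω_s−ω_c) = −95(ω_r−ω_c),  ω_c=0, ω_r=1
Stage 2: ω_s = 0 − (95/37)(1−0) = -95/37
  ⇒ ω_s²/ω_r² = -95/37
Coupling ω_r² = ω_r¹ ⇒ overall = -17/43 × -95/37 = 1615/1591

1615/1591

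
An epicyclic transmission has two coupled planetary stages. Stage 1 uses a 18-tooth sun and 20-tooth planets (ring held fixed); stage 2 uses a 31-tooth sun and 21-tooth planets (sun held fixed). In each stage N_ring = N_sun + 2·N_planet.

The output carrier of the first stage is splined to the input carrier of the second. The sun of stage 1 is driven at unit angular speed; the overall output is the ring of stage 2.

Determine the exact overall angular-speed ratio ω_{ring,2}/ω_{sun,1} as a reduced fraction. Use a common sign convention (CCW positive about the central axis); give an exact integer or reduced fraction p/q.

Stage 1: N_ring = 18 + 2·20 = 58
Stage 1: 18(ω_s−ω_c) = −58(ω_r−ω_c),  ω_r=0, ω_s=1
Stage 1: 18(1−ω_c) = −58(0−ω_c)  ⇒  76ω_c = 18  ⇒  ω_c = 9/38
  ⇒ ω_c¹/ω_s¹ = 9/38
Stage 2: N_ring = 31 + 2·21 = 73
Stage 2: 31(ω_s−ω_c) = −73(ω_r−ω_c),  ω_s=0, ω_c=1
Stage 2: ω_r = 1 − (31/73)(0−1) = 104/73
  ⇒ ω_r²/ω_c² = 104/73
Coupling ω_c² = ω_c¹ ⇒ overall = 9/38 × 104/73 = 468/1387

468/1387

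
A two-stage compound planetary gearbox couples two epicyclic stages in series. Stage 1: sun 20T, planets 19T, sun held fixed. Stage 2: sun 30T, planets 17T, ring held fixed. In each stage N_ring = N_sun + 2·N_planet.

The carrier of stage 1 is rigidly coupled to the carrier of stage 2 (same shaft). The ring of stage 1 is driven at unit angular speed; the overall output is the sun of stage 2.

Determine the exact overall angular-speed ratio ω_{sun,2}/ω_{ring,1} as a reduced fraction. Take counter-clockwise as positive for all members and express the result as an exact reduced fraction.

Stage 1: N_ring = 20 + 2·19 = 58
Stage 1: 20(ω_s−ω_c) = −58(ω_r−ω_c),  ω_s=0, ω_r=1
Stage 1: 20(0−ω_c) = −58(1−ω_c)  ⇒  78ω_c = 58  ⇒  ω_c = 29/39
  ⇒ ω_c¹/ω_r¹ = 29/39
Stage 2: N_ring = 30 + 2·17 = 64
Stage 2: 30(ω_s−ω_c) = −64(ω_r−ω_c),  ω_r=0, ω_c=1
Stage 2: ω_s = 1 − (64/30)(0−1) = 47/15
  ⇒ ω_s²/ω_c² = 47/15
Coupling ω_c² = ω_c¹ ⇒ overall = 29/39 × 47/15 = 1363/585

1363/585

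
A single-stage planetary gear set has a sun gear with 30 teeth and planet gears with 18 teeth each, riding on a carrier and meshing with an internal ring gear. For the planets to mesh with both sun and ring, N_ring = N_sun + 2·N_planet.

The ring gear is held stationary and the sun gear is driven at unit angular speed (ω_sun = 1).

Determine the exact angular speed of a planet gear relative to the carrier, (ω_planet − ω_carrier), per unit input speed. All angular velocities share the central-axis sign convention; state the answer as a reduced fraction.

-55/48

N_ring = 30 + 2·18 = 66
30(ω_s−ω_c) = −66(ω_r−ω_c),  ω_r=0, ω_s=1
30(1−ω_c) = −66(0−ω_c)  ⇒  96ω_c = 30  ⇒  ω_c = 5/16
sun–planet: 30·(1−5/16) = −18·(ω_p−ω_c)  ⇒  ω_p−ω_c = −(30/18)·(11/16) = -55/48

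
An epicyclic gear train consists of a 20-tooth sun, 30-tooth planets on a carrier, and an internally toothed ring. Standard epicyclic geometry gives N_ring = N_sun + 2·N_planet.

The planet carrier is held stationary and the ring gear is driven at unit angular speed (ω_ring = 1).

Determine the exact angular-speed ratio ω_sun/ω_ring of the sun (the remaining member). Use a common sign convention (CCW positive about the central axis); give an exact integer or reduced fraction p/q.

N_ring = 20 + 2·30 = 80
20(ω_s−ω_c) = −80(ω_r−ω_c),  ω_c=0, ω_r=1
ω_s = 0 − (80/20)(1−0) = -4
ω_s/ω_r = -4

-4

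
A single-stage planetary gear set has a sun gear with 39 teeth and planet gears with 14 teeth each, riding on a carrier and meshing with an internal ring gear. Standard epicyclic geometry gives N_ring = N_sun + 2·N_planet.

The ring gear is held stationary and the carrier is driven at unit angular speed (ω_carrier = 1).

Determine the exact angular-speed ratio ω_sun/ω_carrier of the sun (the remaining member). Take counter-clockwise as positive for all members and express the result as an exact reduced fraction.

106/39

N_ring = 39 + 2·14 = 67
39(ω_s−ω_c) = −67(ω_r−ω_c),  ω_r=0, ω_c=1
ω_s = 1 − (67/39)(0−1) = 106/39
ω_s/ω_c = 106/39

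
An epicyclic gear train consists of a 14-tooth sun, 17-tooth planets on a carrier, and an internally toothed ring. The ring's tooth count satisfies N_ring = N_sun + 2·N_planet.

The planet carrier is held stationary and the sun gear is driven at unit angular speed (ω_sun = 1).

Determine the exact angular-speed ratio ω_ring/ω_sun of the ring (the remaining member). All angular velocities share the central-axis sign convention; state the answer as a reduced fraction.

-7/24

N_ring = 14 + 2·17 = 48
14(ω_s−ω_c) = −48(ω_r−ω_c),  ω_c=0, ω_s=1
ω_r = 0 − (14/48)(1−0) = -7/24
ω_r/ω_s = -7/24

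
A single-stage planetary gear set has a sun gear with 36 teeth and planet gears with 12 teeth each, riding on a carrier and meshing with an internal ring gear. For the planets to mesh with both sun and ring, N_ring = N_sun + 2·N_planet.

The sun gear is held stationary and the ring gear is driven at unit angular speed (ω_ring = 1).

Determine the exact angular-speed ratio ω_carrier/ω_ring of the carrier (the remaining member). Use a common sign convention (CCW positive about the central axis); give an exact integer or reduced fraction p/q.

N_ring = 36 + 2·12 = 60
36(ω_s−ω_c) = −60(ω_r−ω_c),  ω_s=0, ω_r=1
36(0−ω_c) = −60(1−ω_c)  ⇒  96ω_c = 60  ⇒  ω_c = 5/8
ω_c/ω_r = 5/8

5/8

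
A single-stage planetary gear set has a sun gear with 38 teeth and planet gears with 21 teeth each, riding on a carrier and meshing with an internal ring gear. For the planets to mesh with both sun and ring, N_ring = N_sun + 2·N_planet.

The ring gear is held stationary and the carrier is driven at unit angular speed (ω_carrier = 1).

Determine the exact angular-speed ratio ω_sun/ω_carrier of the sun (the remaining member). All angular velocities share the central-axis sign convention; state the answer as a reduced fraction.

59/19

N_ring = 38 + 2·21 = 80
38(ω_s−ω_c) = −80(ω_r−ω_c),  ω_r=0, ω_c=1
ω_s = 1 − (80/38)(0−1) = 59/19
ω_s/ω_c = 59/19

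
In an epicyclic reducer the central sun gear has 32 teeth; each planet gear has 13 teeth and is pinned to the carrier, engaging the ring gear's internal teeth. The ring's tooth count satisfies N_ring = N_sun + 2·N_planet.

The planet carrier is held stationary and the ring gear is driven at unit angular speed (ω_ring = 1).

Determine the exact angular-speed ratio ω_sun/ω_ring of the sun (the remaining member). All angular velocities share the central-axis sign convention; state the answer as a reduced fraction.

N_ring = 32 + 2·13 = 58
32(ω_s−ω_c) = −58(ω_r−ω_c),  ω_c=0, ω_r=1
ω_s = 0 − (58/32)(1−0) = -29/16
ω_s/ω_r = -29/16

-29/16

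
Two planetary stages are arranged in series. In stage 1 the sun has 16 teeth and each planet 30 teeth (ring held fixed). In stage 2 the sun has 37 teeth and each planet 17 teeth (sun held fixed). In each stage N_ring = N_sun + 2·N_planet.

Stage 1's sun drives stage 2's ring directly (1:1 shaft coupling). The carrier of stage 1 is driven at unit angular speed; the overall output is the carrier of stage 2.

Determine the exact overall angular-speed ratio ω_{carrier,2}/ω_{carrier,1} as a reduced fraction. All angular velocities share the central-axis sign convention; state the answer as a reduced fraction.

1633/432

Stage 1: N_ring = 16 + 2·30 = 76
Stage 1: 16(ω_s−ω_c) = −76(ω_r−ω_c),  ω_r=0, ω_c=1
Stage 1: ω_s = 1 − (76/16)(0−1) = 23/4
  ⇒ ω_s¹/ω_c¹ = 23/4
Stage 2: N_ring = 37 + 2·17 = 71
Stage 2: 37(ω_s−ω_c) = −71(ω_r−ω_c),  ω_s=0, ω_r=1
Stage 2: 37(0−ω_c) = −71(1−ω_c)  ⇒  108ω_c = 71  ⇒  ω_c = 71/108
  ⇒ ω_c²/ω_r² = 71/108
Coupling ω_r² = ω_s¹ ⇒ overall = 23/4 × 71/108 = 1633/432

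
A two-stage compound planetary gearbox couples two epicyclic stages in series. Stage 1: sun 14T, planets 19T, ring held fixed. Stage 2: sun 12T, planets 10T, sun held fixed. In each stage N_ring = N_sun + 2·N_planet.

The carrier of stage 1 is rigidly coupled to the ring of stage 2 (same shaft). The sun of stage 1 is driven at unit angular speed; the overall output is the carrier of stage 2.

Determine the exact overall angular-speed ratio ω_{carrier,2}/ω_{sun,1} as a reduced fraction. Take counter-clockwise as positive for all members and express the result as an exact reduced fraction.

56/363

Stage 1: N_ring = 14 + 2·19 = 52
Stage 1: 14(ω_s−ω_c) = −52(ω_r−ω_c),  ω_r=0, ω_s=1
Stage 1: 14(1−ω_c) = −52(0−ω_c)  ⇒  66ω_c = 14  ⇒  ω_c = 7/33
  ⇒ ω_c¹/ω_s¹ = 7/33
Stage 2: N_ring = 12 + 2·10 = 32
Stage 2: 12(ω_s−ω_c) = −32(ω_r−ω_c),  ω_s=0, ω_r=1
Stage 2: 12(0−ω_c) = −32(1−ω_c)  ⇒  44ω_c = 32  ⇒  ω_c = 8/11
  ⇒ ω_c²/ω_r² = 8/11
Coupling ω_r² = ω_c¹ ⇒ overall = 7/33 × 8/11 = 56/363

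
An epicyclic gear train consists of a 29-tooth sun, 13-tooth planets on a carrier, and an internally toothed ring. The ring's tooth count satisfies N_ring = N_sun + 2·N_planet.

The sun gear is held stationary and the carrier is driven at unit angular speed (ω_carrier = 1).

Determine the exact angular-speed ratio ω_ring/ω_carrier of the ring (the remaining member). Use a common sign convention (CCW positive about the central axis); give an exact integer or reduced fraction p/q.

84/55

N_ring = 29 + 2·13 = 55
29(ω_s−ω_c) = −55(ω_r−ω_c),  ω_s=0, ω_c=1
ω_r = 1 − (29/55)(0−1) = 84/55
ω_r/ω_c = 84/55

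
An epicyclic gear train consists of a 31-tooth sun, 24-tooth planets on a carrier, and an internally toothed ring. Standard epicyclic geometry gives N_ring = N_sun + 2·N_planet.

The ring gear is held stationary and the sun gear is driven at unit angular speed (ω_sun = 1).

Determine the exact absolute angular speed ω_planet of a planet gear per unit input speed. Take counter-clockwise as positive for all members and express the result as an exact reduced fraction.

-31/48

N_ring = 31 + 2·24 = 79
31(ω_s−ω_c) = −79(ω_r−ω_c),  ω_r=0, ω_s=1
31(1−ω_c) = −79(0−ω_c)  ⇒  110ω_c = 31  ⇒  ω_c = 31/110
sun–planet: 31·(1−31/110) = −24·(ω_p−ω_c)  ⇒  ω_p−ω_c = −(31/24)·(79/110) = -2449/2640
ω_p = 31/110 − 2449/2640 = -31/48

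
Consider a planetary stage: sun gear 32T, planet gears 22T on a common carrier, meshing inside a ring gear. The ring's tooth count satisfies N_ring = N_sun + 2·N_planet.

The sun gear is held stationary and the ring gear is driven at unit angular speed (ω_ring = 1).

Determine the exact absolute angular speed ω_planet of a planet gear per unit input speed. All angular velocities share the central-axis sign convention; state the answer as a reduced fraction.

19/11

N_ring = 32 + 2·22 = 76
32(ω_s−ω_c) = −76(ω_r−ω_c),  ω_s=0, ω_r=1
32(0−ω_c) = −76(1−ω_c)  ⇒  108ω_c = 76  ⇒  ω_c = 19/27
sun–planet: 32·(0−19/27) = −22·(ω_p−ω_c)  ⇒  ω_p−ω_c = −(32/22)·(-19/27) = 304/297
ω_p = 19/27 + 304/297 = 19/11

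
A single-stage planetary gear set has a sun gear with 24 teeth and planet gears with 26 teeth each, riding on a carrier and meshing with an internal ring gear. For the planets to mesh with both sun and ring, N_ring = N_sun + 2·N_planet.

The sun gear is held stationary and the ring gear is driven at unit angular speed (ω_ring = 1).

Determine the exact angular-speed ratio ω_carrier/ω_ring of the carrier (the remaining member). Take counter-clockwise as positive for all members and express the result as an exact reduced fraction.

19/25

N_ring = 24 + 2·26 = 76
24(ω_s−ω_c) = −76(ω_r−ω_c),  ω_s=0, ω_r=1
24(0−ω_c) = −76(1−ω_c)  ⇒  100ω_c = 76  ⇒  ω_c = 19/25
ω_c/ω_r = 19/25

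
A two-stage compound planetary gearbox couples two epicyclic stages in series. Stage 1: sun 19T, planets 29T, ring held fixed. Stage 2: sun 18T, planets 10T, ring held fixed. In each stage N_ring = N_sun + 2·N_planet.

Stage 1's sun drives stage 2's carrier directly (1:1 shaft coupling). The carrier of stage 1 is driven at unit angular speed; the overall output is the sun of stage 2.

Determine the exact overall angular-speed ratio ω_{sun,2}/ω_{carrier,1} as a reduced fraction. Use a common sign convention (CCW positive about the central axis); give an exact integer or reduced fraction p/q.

Stage 1: N_ring = 19 + 2·29 = 77
Stage 1: 19(ω_s−ω_c) = −77(ω_r−ω_c),  ω_r=0, ω_c=1
Stage 1: ω_s = 1 − (77/19)(0−1) = 96/19
  ⇒ ω_s¹/ω_c¹ = 96/19
Stage 2: N_ring = 18 + 2·10 = 38
Stage 2: 18(ω_s−ω_c) = −38(ω_r−ω_c),  ω_r=0, ω_c=1
Stage 2: ω_s = 1 − (38/18)(0−1) = 28/9
  ⇒ ω_s²/ω_c² = 28/9
Coupling ω_c² = ω_s¹ ⇒ overall = 96/19 × 28/9 = 896/57

896/57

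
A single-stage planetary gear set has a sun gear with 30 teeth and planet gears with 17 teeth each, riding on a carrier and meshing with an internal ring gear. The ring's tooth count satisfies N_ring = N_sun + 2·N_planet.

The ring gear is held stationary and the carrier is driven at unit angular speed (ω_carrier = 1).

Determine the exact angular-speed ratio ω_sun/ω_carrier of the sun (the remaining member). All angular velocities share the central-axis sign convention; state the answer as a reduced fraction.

N_ring = 30 + 2·17 = 64
30(ω_s−ω_c) = −64(ω_r−ω_c),  ω_r=0, ω_c=1
ω_s = 1 − (64/30)(0−1) = 47/15
ω_s/ω_c = 47/15

47/15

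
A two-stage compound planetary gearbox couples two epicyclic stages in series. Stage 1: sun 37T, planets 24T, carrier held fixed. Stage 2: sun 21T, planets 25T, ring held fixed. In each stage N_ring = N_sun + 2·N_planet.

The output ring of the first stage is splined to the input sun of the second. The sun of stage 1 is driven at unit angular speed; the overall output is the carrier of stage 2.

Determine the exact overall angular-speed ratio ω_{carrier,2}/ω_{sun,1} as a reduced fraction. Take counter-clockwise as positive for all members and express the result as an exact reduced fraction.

Stage 1: N_ring = 37 + 2·24 = 85
Stage 1: 37(ω_s−ω_c) = −85(ω_r−ω_c),  ω_c=0, ω_s=1
Stage 1: ω_r = 0 − (37/85)(1−0) = -37/85
  ⇒ ω_r¹/ω_s¹ = -37/85
Stage 2: N_ring = 21 + 2·25 = 71
Stage 2: 21(ω_s−ω_c) = −71(ω_r−ω_c),  ω_r=0, ω_s=1
Stage 2: 21(1−ω_c) = −71(0−ω_c)  ⇒  92ω_c = 21  ⇒  ω_c = 21/92
  ⇒ ω_c²/ω_s² = 21/92
Coupling ω_s² = ω_r¹ ⇒ overall = -37/85 × 21/92 = -777/7820

-777/7820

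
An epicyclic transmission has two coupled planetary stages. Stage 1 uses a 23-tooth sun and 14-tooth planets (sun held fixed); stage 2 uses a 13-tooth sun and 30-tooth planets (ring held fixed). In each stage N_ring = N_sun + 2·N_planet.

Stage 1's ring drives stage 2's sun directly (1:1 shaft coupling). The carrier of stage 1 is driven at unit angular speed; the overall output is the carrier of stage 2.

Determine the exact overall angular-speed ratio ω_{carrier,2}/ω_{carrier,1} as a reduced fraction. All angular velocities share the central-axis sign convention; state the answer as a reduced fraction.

Stage 1: N_ring = 23 + 2·14 = 51
Stage 1: 23(ω_s−ω_c) = −51(ω_r−ω_c),  ω_s=0, ω_c=1
Stage 1: ω_r = 1 − (23/51)(0−1) = 74/51
  ⇒ ω_r¹/ω_c¹ = 74/51
Stage 2: N_ring = 13 + 2·30 = 73
Stage 2: 13(ω_s−ω_c) = −73(ω_r−ω_c),  ω_r=0, ω_s=1
Stage 2: 13(1−ω_c) = −73(0−ω_c)  ⇒  86ω_c = 13  ⇒  ω_c = 13/86
  ⇒ ω_c²/ω_s² = 13/86
Coupling ω_s² = ω_r¹ ⇒ overall = 74/51 × 13/86 = 481/2193

481/2193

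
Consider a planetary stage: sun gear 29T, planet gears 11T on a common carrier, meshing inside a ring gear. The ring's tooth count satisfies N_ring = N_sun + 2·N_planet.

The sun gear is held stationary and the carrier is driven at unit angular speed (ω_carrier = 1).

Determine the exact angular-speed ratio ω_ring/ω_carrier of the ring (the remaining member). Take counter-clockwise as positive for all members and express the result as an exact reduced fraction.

80/51

N_ring = 29 + 2·11 = 51
29(ω_s−ω_c) = −51(ω_r−ω_c),  ω_s=0, ω_c=1
ω_r = 1 − (29/51)(0−1) = 80/51
ω_r/ω_c = 80/51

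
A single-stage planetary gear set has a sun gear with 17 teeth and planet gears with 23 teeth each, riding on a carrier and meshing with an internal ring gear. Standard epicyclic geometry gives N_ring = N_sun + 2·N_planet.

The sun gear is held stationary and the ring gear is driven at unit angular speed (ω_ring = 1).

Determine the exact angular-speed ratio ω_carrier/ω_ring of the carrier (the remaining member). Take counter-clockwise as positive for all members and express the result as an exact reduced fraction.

63/80

N_ring = 17 + 2·23 = 63
17(ω_s−ω_c) = −63(ω_r−ω_c),  ω_s=0, ω_r=1
17(0−ω_c) = −63(1−ω_c)  ⇒  80ω_c = 63  ⇒  ω_c = 63/80
ω_c/ω_r = 63/80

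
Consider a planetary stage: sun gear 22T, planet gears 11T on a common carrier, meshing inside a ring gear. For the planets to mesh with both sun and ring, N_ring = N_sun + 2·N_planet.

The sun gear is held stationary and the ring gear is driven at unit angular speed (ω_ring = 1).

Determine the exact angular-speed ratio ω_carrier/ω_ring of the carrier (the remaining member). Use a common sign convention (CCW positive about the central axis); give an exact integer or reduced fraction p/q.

2/3

N_ring = 22 + 2·11 = 44
22(ω_s−ω_c) = −44(ω_r−ω_c),  ω_s=0, ω_r=1
22(0−ω_c) = −44(1−ω_c)  ⇒  66ω_c = 44  ⇒  ω_c = 2/3
ω_c/ω_r = 2/3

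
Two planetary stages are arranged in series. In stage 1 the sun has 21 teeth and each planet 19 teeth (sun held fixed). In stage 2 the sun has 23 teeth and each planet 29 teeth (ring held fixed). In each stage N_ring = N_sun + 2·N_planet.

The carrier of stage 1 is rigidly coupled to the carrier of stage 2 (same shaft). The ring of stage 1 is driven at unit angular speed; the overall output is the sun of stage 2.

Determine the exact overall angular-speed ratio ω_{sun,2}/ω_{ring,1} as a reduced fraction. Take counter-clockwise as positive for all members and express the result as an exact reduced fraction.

Stage 1: N_ring = 21 + 2·19 = 59
Stage 1: 21(ω_s−ω_c) = −59(ω_r−ω_c),  ω_s=0, ω_r=1
Stage 1: 21(0−ω_c) = −59(1−ω_c)  ⇒  80ω_c = 59  ⇒  ω_c = 59/80
  ⇒ ω_c¹/ω_r¹ = 59/80
Stage 2: N_ring = 23 + 2·29 = 81
Stage 2: 23(ω_s−ω_c) = −81(ω_r−ω_c),  ω_r=0, ω_c=1
Stage 2: ω_s = 1 − (81/23)(0−1) = 104/23
  ⇒ ω_s²/ω_c² = 104/23
Coupling ω_c² = ω_c¹ ⇒ overall = 59/80 × 104/23 = 767/230

767/230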